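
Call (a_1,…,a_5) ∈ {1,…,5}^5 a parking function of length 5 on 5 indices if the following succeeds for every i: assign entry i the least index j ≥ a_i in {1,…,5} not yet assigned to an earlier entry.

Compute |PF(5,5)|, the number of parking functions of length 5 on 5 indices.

1296

|PF(5,5)| = (5+1−5)·(5+1)^{5−1} = 1×1296 = 1296 [KW]
One tuple (4,2,1,5,2) → sorted (1,2,2,4,5): b_i ≤ i ∀i, a PF.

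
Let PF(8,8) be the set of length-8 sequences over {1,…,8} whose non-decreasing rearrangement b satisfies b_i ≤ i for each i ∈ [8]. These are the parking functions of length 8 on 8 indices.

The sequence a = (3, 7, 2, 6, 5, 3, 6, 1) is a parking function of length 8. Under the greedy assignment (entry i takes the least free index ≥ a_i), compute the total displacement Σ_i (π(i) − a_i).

Σπ = 36 ({1..8} each once); Σa = 3+7+2+6+5+3+6+1 = 33; disp = 36−33 = 3.

3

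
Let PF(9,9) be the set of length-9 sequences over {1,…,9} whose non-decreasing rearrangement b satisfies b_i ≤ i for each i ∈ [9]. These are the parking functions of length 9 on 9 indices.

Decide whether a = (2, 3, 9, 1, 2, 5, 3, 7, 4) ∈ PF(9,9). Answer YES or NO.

Order a: b = (1, 2, 2, 3, 3, 4, 5, 7, 9).
  b_1=1 ≤ 1
  b_2=2 ≤ 2
  b_3=2 ≤ 3
  b_4=3 ≤ 4
  b_5=3 ≤ 5
  b_6=4 ≤ 6
  b_7=5 ≤ 7
  b_8=7 ≤ 8
  b_9=9 ≤ 9
All bounds hold ⇒ YES

YES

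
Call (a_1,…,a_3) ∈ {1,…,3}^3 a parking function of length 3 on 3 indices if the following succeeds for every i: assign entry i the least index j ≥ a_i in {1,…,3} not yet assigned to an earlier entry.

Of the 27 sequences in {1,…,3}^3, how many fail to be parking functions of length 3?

11

|PF| = (3+1−3)·(3+1)^{3−1} = 1 · 16 = 16 [KW]
E.g. (3,3,1) → sorted (1,3,3): b_2=3>2, not a PF.
So 27 − 16 = 11 fail.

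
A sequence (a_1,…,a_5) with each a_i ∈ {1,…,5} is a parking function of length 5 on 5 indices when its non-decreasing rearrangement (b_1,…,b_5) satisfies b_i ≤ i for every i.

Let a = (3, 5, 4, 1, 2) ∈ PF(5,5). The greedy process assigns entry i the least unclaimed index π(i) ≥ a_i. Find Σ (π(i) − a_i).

Σπ = 5·6/2 = 15 (π permutes [5]); Σa = 3+5+4+1+2 = 15; disp = 15−15 = 0.

0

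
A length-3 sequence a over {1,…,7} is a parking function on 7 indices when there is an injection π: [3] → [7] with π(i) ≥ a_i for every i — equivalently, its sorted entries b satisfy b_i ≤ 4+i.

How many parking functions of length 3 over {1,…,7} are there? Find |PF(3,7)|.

|PF(3,7)| = (8−3)·8^(3−1) = 5 · 64 = 320 (Konheim–Weiss)
Example (2,4,5) → sorted (2,4,5): b_i ≤ 4+i ∀i, a PF.

320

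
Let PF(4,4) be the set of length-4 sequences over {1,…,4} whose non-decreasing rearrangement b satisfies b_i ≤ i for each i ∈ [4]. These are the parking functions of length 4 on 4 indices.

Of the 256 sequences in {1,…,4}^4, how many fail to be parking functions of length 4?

|PF(4,4)| = (4+1−4)·(4+1)^{4−1} = 1×125 = 125
One tuple (3,3,3,3) → sorted (3,3,3,3): b_1=3>1, not a PF.
So 256 − 125 = 131 fail.

131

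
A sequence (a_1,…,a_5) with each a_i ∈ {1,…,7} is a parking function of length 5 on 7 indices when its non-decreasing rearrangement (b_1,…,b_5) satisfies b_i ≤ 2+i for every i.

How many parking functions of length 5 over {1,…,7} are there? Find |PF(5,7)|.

|PF| = (7−5+1)·(7+1)^(5−1) = 3 · 4096 = 12288 [KW]
Check (7,5,3,3,4) → sorted (3,3,4,5,7): b_i ≤ 2+i ∀i, a PF.

12288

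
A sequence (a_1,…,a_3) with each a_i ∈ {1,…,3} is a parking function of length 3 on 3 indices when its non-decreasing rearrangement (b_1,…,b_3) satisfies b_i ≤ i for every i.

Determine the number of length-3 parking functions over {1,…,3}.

|PF(3,3)| = (3−3+1)·(3+1)^(3−1) = 1×16 = 16 [KW]
One tuple (2,1,2) → sorted (1,2,2): b_i ≤ i ∀i, a PF.

16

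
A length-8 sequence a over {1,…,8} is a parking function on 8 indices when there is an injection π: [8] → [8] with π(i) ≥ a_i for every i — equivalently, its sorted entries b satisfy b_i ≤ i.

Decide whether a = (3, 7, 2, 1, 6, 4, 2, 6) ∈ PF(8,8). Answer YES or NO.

YES

Sorted: b = (1, 2, 2, 3, 4, 6, 6, 7).
  b_1=1 ≤ 1
  b_2=2 ≤ 2
  b_3=2 ≤ 3
  b_4=3 ≤ 4
  b_5=4 ≤ 5
  b_6=6 ≤ 6
  b_7=6 ≤ 7
  b_8=7 ≤ 8
All bounds hold ⇒ YES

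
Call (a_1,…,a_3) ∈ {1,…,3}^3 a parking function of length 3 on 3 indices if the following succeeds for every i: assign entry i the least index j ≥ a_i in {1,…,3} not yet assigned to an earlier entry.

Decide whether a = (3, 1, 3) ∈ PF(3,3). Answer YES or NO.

Order a: b = (1, 3, 3).
  b_1=1 ≤ 1
  b_2=3 > 2
  fails at i=2 ⇒ NO

NO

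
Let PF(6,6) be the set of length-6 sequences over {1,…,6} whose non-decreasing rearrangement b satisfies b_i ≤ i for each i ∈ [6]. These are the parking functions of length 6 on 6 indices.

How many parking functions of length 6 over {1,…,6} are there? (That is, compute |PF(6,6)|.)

#PF = (7−6)·7^(6−1) = 1 · 16807 = 16807 (Pollak)
Check (2,4,1,3,1,2) → sorted (1,1,2,2,3,4): b_i ≤ i ∀i, a PF.

16807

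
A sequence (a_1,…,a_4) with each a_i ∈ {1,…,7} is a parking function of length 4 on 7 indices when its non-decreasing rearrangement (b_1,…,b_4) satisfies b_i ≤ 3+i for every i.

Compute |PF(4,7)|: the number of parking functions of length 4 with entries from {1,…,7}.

|PF| = (8−4)·8^(4−1) = 4 · 512 = 2048 [KW]
E.g. (7,1,6,2) → sorted (1,2,6,7): b_i ≤ 3+i ∀i, a PF.

2048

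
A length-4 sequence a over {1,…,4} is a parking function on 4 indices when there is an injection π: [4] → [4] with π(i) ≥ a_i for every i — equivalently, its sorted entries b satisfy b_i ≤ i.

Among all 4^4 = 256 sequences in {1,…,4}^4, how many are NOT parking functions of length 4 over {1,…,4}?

Count = (4−4+1)·(4+1)^(4−1) = 1·125 = 125
Check (4,1,1,4) → sorted (1,1,4,4): b_3=4>3, not a PF.
Total 256; non-PF = 256−125 = 131

131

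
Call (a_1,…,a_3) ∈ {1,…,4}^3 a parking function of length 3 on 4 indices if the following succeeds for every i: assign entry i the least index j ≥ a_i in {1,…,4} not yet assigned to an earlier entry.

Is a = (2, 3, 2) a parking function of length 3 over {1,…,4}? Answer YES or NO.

YES

Order a: b = (2, 2, 3).
  b_1=2 ≤ 2
  b_2=2 ≤ 3
  b_3=3 ≤ 4
All bounds hold ⇒ YES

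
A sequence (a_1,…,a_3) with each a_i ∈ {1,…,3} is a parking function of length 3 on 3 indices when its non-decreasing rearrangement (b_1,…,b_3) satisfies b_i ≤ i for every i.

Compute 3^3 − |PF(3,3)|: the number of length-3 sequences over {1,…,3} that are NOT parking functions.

11

|PF(3,3)| = (3−3+1)·(3+1)^(3−1) = 1·16 = 16 [KW]
Check (2,3,3) → sorted (2,3,3): b_1=2>1, not a PF.
Total 27; non-PF = 27−16 = 11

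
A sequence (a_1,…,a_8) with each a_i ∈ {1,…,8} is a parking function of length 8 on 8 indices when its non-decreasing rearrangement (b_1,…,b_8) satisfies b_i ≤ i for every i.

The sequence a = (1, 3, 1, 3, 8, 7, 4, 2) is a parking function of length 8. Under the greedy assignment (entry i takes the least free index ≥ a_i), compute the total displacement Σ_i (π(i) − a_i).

Σπ = 8·9/2 = 36 (π permutes [8]); Σa = 1+3+1+3+8+7+4+2 = 29; disp = 36−29 = 7.

7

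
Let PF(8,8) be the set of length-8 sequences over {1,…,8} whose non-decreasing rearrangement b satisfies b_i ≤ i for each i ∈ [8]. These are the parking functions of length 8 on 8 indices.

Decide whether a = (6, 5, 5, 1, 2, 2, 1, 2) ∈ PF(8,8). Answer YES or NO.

Rearranged: b = (1, 1, 2, 2, 2, 5, 5, 6).
  b_1=1 ≤ 1
  b_2=1 ≤ 2
  b_3=2 ≤ 3
  b_4=2 ≤ 4
  b_5=2 ≤ 5
  b_6=5 ≤ 6
  b_7=5 ≤ 7
  b_8=6 ≤ 8
All bounds hold ⇒ YES

YES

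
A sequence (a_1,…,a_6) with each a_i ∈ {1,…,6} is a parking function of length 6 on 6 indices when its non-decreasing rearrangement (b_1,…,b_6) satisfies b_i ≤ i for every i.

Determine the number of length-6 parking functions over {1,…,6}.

Count = (6−6+1)·(6+1)^(6−1) = 1×16807 = 16807
Example (3,2,3,5,1,5) → sorted (1,2,3,3,5,5): b_i ≤ i ∀i, a PF.

16807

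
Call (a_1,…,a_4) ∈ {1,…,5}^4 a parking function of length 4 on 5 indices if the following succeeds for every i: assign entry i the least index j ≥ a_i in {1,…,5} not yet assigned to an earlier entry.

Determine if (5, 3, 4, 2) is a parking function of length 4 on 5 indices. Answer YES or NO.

YES

Rearranged: b = (2, 3, 4, 5).
  b_1=2 ≤ 2
  b_2=3 ≤ 3
  b_3=4 ≤ 4
  b_4=5 ≤ 5
All bounds hold ⇒ YES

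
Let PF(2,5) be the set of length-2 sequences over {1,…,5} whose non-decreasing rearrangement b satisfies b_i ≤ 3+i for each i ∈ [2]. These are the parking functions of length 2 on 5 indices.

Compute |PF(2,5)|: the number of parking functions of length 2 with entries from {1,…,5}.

#PF = (6−2)·6^(2−1) = 4×6 = 24 (Pollak)
E.g. (3,5) → sorted (3,5): b_i ≤ 3+i ∀i, a PF.

24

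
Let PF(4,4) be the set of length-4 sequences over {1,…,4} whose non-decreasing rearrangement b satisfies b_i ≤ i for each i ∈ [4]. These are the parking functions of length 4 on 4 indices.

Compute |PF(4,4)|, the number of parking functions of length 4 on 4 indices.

125

Count = 1·5^3 = 1·125 = 125 (Konheim–Weiss)
E.g. (3,2,1,2) → sorted (1,2,2,3): b_i ≤ i ∀i, a PF.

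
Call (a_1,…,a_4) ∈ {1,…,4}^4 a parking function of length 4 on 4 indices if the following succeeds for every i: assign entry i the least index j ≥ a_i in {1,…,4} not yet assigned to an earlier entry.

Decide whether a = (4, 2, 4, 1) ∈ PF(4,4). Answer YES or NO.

Order a: b = (1, 2, 4, 4).
  b_1=1 ≤ 1
  b_2=2 ≤ 2
  b_3=4 > 3
  fails at i=3 ⇒ NO

NO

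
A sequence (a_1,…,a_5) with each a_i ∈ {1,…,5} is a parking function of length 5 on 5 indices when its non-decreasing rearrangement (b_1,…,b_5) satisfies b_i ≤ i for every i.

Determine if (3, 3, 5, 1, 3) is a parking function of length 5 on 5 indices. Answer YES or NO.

NO

Rearranged: b = (1, 3, 3, 3, 5).
  b_1=1 ≤ 1
  b_2=3 > 2
  fails at i=2 ⇒ NO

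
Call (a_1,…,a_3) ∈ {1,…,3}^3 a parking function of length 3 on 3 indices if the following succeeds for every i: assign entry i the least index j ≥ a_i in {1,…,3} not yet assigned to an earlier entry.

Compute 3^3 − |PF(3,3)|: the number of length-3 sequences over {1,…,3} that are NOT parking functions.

#PF = 1·4^2 = 1×16 = 16
One tuple (2,3,2) → sorted (2,2,3): b_1=2>1, not a PF.
3^3 − 16 = 27 − 16 = 11

11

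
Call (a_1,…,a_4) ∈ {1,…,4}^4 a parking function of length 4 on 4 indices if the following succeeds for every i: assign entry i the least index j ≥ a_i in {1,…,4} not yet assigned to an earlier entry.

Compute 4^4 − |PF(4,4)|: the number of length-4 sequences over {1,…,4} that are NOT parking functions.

|PF| = (5−4)·5^(4−1) = 1×125 = 125
E.g. (4,4,4,1) → sorted (1,4,4,4): b_2=4>2, not a PF.
Total 256; non-PF = 256−125 = 131

131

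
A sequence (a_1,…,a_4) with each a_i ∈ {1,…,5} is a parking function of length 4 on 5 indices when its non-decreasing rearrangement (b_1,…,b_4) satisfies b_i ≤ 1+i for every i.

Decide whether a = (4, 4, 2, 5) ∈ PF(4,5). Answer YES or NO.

Rearranged: b = (2, 4, 4, 5).
  b_1=2 ≤ 2
  b_2=4 > 3
  fails at i=2 ⇒ NO

NO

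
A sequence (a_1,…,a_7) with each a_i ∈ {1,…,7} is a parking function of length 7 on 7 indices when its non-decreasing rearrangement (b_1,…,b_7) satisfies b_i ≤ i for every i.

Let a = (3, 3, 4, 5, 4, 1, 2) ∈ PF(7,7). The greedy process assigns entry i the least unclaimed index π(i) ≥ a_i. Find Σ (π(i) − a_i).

Σπ = 28 ({1..7} each once); Σa = 3+3+4+5+4+1+2 = 22; disp = 28−22 = 6.

6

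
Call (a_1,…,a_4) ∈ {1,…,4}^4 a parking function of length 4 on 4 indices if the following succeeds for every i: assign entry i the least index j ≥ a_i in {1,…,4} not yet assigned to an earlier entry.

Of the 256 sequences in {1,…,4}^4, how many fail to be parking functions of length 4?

131

#PF = 1·5^3 = 1×125 = 125
E.g. (4,4,1,4) → sorted (1,4,4,4): b_2=4>2, not a PF.
So 256 − 125 = 131 fail.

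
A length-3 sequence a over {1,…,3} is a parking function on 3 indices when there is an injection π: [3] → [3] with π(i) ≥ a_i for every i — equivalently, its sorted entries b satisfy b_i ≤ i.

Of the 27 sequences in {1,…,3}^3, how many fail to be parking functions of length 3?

11

|PF| = (3+1−3)·(3+1)^{3−1} = 1 · 16 = 16 [KW]
Example (3,3,3) → sorted (3,3,3): b_1=3>1, not a PF.
Total 27; non-PF = 27−16 = 11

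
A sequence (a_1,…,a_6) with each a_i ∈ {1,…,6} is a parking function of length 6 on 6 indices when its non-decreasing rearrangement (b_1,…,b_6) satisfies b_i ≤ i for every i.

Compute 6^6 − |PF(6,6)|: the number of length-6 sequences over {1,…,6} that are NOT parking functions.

29849

#PF = (6+1−6)·(6+1)^{6−1} = 1 · 16807 = 16807
E.g. (6,6,6,5,3,3) → sorted (3,3,5,6,6,6): b_1=3>1, not a PF.
So 46656 − 16807 = 29849 fail.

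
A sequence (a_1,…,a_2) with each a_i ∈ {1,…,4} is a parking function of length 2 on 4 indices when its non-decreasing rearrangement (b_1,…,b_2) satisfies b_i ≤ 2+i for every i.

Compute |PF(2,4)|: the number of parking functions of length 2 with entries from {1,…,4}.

|PF(2,4)| = (4−2+1)·(4+1)^(2−1) = 3 · 5 = 15 (Konheim–Weiss)
E.g. (2,4) → sorted (2,4): b_i ≤ 2+i ∀i, a PF.

15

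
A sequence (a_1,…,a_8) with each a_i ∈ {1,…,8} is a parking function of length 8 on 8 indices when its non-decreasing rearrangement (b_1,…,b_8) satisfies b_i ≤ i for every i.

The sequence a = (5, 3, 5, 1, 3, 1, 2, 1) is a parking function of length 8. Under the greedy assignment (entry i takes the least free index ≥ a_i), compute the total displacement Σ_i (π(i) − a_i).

15

Σπ(i) = 1+…+8 = 36; Σa = 5+3+5+1+3+1+2+1 = 21; disp = 36−21 = 15.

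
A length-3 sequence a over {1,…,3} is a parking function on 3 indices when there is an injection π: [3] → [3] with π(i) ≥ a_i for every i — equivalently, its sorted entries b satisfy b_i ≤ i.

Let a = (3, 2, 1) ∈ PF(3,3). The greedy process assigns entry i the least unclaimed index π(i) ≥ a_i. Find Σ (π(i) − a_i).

0

Σπ = 6 ({1..3} each once); Σa = 3+2+1 = 6; disp = 6−6 = 0.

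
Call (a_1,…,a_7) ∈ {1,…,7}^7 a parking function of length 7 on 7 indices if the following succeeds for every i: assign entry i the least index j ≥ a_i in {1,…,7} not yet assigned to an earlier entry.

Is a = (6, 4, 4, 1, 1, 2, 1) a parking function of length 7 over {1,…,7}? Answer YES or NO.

YES

Rearranged: b = (1, 1, 1, 2, 4, 4, 6).
  b_1=1 ≤ 1
  b_2=1 ≤ 2
  b_3=1 ≤ 3
  b_4=2 ≤ 4
  b_5=4 ≤ 5
  b_6=4 ≤ 6
  b_7=6 ≤ 7
All bounds hold ⇒ YES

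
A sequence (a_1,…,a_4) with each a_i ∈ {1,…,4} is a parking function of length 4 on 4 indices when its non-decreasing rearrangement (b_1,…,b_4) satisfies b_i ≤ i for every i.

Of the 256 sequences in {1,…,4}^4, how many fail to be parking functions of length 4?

|PF| = (5−4)·5^(4−1) = 1×125 = 125 [KW]
One tuple (2,3,2,3) → sorted (2,2,3,3): b_1=2>1, not a PF.
Total 256; non-PF = 256−125 = 131

131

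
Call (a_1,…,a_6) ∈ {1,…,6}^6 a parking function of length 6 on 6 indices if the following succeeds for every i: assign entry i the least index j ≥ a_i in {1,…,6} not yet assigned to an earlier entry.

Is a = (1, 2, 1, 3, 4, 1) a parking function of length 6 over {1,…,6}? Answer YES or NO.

Rearranged: b = (1, 1, 1, 2, 3, 4).
  b_1=1 ≤ 1
  b_2=1 ≤ 2
  b_3=1 ≤ 3
  b_4=2 ≤ 4
  b_5=3 ≤ 5
  b_6=4 ≤ 6
All bounds hold ⇒ YES

YES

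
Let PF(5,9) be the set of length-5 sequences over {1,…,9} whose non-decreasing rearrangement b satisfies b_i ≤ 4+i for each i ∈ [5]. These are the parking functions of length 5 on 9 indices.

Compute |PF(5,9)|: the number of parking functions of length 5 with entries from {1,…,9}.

Count = (10−5)·10^(5−1) = 5×10000 = 50000 (Pollak)
E.g. (3,2,4,4,1) → sorted (1,2,3,4,4): b_i ≤ 4+i ∀i, a PF.

50000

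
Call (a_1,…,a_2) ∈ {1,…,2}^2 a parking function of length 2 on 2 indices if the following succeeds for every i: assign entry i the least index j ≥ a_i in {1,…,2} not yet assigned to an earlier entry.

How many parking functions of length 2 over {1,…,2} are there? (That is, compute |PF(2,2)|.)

3

Count = (2+1−2)·(2+1)^{2−1} = 1·3 = 3 (Pollak)
Check (1,2) → sorted (1,2): b_i ≤ i ∀i, a PF.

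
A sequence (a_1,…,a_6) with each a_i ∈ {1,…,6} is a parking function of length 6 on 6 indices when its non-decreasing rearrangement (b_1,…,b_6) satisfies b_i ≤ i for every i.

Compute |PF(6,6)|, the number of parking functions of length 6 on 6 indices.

|PF(6,6)| = (6+1−6)·(6+1)^{6−1} = 1 · 16807 = 16807 (Pollak)
One tuple (3,1,3,5,2,3) → sorted (1,2,3,3,3,5): b_i ≤ i ∀i, a PF.

16807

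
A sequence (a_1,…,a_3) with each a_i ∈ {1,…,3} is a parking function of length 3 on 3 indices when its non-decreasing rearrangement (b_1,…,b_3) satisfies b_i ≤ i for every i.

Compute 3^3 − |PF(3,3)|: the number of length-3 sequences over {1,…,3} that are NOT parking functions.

Count = 1·4^2 = 1·16 = 16 (Pollak)
One tuple (2,2,3) → sorted (2,2,3): b_1=2>1, not a PF.
Total 27; non-PF = 27−16 = 11

11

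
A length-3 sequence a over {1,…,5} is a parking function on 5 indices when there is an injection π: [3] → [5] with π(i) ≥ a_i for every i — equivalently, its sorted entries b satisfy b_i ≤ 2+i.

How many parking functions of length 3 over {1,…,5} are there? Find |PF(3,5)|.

|PF(3,5)| = (5−3+1)·(5+1)^(3−1) = 3 · 36 = 108 (Konheim–Weiss)
E.g. (5,2,1) → sorted (1,2,5): b_i ≤ 2+i ∀i, a PF.

108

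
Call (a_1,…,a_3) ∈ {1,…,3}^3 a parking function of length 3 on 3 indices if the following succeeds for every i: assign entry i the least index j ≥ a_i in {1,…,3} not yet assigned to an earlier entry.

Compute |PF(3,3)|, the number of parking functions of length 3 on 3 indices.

#PF = (3+1−3)·(3+1)^{3−1} = 1 · 16 = 16 (Pollak)
Example (2,2,1) → sorted (1,2,2): b_i ≤ i ∀i, a PF.

16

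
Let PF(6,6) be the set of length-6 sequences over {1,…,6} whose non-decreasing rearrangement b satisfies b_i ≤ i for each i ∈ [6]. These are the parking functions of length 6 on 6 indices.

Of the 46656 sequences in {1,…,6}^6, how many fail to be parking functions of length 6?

Count = (6+1−6)·(6+1)^{6−1} = 1 · 16807 = 16807
Example (6,4,5,5,6,4) → sorted (4,4,5,5,6,6): b_1=4>1, not a PF.
Total 46656; non-PF = 46656−16807 = 29849

29849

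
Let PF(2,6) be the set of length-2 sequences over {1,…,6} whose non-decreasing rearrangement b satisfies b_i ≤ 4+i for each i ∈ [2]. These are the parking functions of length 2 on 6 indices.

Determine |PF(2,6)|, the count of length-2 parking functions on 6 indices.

35

#PF = 5·7^1 = 5×7 = 35 [KW]
Check (1,3) → sorted (1,3): b_i ≤ 4+i ∀i, a PF.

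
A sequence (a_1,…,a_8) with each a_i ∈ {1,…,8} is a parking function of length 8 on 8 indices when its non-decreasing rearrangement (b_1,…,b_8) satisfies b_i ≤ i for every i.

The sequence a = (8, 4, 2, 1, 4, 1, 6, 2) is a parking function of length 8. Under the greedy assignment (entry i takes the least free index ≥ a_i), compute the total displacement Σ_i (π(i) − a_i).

Σπ(i) = 1+…+8 = 36; Σa = 8+4+2+1+4+1+6+2 = 28; disp = 36−28 = 8.

8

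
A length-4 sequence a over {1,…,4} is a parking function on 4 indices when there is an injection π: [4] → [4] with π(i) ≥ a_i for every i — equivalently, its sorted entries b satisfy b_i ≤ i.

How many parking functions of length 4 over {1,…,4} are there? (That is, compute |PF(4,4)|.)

|PF| = (4+1−4)·(4+1)^{4−1} = 1·125 = 125
E.g. (3,2,3,1) → sorted (1,2,3,3): b_i ≤ i ∀i, a PF.

125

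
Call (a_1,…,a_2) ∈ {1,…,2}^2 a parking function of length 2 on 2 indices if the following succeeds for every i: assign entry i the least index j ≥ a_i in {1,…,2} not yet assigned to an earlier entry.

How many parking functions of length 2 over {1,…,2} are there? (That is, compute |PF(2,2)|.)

3

|PF| = 1·3^1 = 1·3 = 3 (Pollak)
E.g. (2,1) → sorted (1,2): b_i ≤ i ∀i, a PF.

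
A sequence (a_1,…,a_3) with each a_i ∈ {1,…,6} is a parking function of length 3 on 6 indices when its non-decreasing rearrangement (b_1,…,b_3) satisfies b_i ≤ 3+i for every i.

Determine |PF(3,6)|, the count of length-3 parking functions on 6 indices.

196

#PF = (6−3+1)·(6+1)^(3−1) = 4·49 = 196 (Konheim–Weiss)
Check (2,2,3) → sorted (2,2,3): b_i ≤ 3+i ∀i, a PF.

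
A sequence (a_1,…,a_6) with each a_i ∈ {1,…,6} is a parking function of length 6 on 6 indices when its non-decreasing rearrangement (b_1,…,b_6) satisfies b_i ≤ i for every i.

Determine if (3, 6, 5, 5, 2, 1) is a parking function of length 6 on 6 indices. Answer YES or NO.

NO

Order a: b = (1, 2, 3, 5, 5, 6).
  b_1=1 ≤ 1
  b_2=2 ≤ 2
  b_3=3 ≤ 3
  b_4=5 > 4
  fails at i=4 ⇒ NO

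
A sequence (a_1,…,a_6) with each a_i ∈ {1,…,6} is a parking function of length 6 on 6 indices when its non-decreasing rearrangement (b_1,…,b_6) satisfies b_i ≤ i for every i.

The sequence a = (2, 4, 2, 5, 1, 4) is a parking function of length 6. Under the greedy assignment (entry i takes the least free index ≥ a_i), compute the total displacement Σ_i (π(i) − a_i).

Σπ(i) = 1+…+6 = 21; Σa = 2+4+2+5+1+4 = 18; disp = 21−18 = 3.

3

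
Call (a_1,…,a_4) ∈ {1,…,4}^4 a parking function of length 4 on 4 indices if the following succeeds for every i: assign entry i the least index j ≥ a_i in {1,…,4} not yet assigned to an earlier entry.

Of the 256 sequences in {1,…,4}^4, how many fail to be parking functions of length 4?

131

Count = (4+1−4)·(4+1)^{4−1} = 1·125 = 125 (Konheim–Weiss)
Example (3,3,3,3) → sorted (3,3,3,3): b_1=3>1, not a PF.
Total 256; non-PF = 256−125 = 131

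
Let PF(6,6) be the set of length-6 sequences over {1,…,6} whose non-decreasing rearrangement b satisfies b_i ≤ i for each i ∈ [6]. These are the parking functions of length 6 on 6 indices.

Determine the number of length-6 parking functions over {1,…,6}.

16807

|PF| = (7−6)·7^(6−1) = 1·16807 = 16807 (Pollak)
Example (1,1,4,4,4,3) → sorted (1,1,3,4,4,4): b_i ≤ i ∀i, a PF.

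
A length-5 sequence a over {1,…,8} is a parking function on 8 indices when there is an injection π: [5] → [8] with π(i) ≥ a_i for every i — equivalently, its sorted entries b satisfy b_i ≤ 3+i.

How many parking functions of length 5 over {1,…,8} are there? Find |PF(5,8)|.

26244

Count = (9−5)·9^(5−1) = 4·6561 = 26244 [KW]
Example (7,3,4,1,7) → sorted (1,3,4,7,7): b_i ≤ 3+i ∀i, a PF.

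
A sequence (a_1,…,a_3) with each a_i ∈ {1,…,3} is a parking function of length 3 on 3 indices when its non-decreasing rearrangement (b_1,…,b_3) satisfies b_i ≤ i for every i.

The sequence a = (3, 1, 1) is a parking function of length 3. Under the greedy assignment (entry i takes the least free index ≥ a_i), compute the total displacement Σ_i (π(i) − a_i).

1

Σπ = 6 ({1..3} each once); Σa = 3+1+1 = 5; disp = 6−5 = 1.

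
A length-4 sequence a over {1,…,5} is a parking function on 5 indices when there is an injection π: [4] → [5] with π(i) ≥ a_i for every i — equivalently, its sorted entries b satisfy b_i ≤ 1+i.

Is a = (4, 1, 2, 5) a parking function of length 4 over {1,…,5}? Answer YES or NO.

YES

Rearranged: b = (1, 2, 4, 5).
  b_1=1 ≤ 2
  b_2=2 ≤ 3
  b_3=4 ≤ 4
  b_4=5 ≤ 5
All bounds hold ⇒ YES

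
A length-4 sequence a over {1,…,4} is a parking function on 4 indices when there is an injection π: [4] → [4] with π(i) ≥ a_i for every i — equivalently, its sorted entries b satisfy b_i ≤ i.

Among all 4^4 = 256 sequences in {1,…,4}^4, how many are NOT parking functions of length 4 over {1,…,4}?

131

|PF| = 1·5^3 = 1×125 = 125 (Pollak)
Check (2,2,3,2) → sorted (2,2,2,3): b_1=2>1, not a PF.
4^4 − 125 = 256 − 125 = 131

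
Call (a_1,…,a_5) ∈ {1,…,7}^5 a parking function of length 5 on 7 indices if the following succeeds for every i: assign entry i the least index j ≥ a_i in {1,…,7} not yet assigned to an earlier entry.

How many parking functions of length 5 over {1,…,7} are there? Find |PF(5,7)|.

12288

Count = 3·8^4 = 3·4096 = 12288 [KW]
Check (3,4,7,2,6) → sorted (2,3,4,6,7): b_i ≤ 2+i ∀i, a PF.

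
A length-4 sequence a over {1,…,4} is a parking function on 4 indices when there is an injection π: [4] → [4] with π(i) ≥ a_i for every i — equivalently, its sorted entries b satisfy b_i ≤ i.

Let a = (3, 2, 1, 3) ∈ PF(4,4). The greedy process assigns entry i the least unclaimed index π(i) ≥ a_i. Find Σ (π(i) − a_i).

Σπ = 4·5/2 = 10 (π permutes [4]); Σa = 3+2+1+3 = 9; disp = 10−9 = 1.

1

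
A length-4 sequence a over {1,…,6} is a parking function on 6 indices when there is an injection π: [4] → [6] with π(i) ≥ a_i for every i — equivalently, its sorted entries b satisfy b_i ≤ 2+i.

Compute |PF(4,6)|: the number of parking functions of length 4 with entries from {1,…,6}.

1029

|PF| = (6+1−4)·(6+1)^{4−1} = 3 · 343 = 1029
E.g. (3,5,4,2) → sorted (2,3,4,5): b_i ≤ 2+i ∀i, a PF.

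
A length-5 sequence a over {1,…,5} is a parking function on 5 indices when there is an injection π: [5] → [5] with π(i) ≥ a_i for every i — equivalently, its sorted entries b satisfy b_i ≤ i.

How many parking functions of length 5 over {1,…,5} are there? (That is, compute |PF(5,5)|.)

1296

Count = (5+1−5)·(5+1)^{5−1} = 1×1296 = 1296 (Konheim–Weiss)
Example (4,1,4,1,3) → sorted (1,1,3,4,4): b_i ≤ i ∀i, a PF.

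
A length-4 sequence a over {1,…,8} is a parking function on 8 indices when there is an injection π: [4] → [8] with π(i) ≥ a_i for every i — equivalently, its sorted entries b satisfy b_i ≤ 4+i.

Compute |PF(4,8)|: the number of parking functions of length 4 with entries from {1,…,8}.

Count = 5·9^3 = 5·729 = 3645 [KW]
Example (7,6,8,3) → sorted (3,6,7,8): b_i ≤ 4+i ∀i, a PF.

3645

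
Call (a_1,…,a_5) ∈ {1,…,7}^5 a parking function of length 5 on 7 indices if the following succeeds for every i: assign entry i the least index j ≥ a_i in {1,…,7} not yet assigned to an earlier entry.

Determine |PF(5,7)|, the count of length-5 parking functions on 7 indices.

#PF = (8−5)·8^(5−1) = 3 · 4096 = 12288 [KW]
Check (2,4,6,1,7) → sorted (1,2,4,6,7): b_i ≤ 2+i ∀i, a PF.

12288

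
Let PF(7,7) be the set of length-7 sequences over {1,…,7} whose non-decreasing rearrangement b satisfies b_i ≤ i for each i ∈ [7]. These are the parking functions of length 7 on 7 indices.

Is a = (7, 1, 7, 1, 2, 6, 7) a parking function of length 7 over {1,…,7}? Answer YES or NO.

NO

Sorted: b = (1, 1, 2, 6, 7, 7, 7).
  b_1=1 ≤ 1
  b_2=1 ≤ 2
  b_3=2 ≤ 3
  b_4=6 > 4
  fails at i=4 ⇒ NO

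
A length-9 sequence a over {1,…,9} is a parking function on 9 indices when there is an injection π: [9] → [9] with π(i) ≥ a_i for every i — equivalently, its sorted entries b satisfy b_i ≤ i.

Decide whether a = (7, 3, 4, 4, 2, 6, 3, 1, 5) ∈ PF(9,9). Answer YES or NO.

YES

Sorted: b = (1, 2, 3, 3, 4, 4, 5, 6, 7).
  b_1=1 ≤ 1
  b_2=2 ≤ 2
  b_3=3 ≤ 3
  b_4=3 ≤ 4
  b_5=4 ≤ 5
  b_6=4 ≤ 6
  b_7=5 ≤ 7
  b_8=6 ≤ 8
  b_9=7 ≤ 9
All bounds hold ⇒ YES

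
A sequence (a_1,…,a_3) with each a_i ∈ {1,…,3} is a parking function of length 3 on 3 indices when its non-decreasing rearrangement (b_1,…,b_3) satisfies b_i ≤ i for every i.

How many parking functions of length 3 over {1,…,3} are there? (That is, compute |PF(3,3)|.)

16

|PF(3,3)| = 1·4^2 = 1·16 = 16 (Pollak)
One tuple (1,1,2) → sorted (1,1,2): b_i ≤ i ∀i, a PF.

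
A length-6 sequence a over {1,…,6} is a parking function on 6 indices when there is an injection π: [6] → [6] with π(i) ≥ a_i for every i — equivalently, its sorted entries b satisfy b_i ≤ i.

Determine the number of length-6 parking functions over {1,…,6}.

Count = 1·7^5 = 1·16807 = 16807 (Pollak)
E.g. (3,2,1,4,2,4) → sorted (1,2,2,3,4,4): b_i ≤ i ∀i, a PF.

16807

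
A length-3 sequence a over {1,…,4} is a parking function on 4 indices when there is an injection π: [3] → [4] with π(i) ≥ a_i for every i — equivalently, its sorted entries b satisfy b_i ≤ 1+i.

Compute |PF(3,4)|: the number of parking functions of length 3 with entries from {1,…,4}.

50

|PF(3,4)| = (5−3)·5^(3−1) = 2×25 = 50 (Pollak)
Example (3,4,2) → sorted (2,3,4): b_i ≤ 1+i ∀i, a PF.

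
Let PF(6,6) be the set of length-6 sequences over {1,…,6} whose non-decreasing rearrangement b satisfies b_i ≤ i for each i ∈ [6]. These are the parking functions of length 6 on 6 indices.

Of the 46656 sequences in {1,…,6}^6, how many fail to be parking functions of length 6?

Count = (6+1−6)·(6+1)^{6−1} = 1 · 16807 = 16807
Example (3,4,4,5,6,3) → sorted (3,3,4,4,5,6): b_1=3>1, not a PF.
Total 46656; non-PF = 46656−16807 = 29849

29849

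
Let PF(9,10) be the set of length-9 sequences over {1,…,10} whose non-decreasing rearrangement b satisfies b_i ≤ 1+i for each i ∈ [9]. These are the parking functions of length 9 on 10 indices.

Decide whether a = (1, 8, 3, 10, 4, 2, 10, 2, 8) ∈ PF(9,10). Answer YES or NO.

Rearranged: b = (1, 2, 2, 3, 4, 8, 8, 10, 10).
  b_1=1 ≤ 2
  b_2=2 ≤ 3
  b_3=2 ≤ 4
  b_4=3 ≤ 5
  b_5=4 ≤ 6
  b_6=8 > 7
  fails at i=6 ⇒ NO

NO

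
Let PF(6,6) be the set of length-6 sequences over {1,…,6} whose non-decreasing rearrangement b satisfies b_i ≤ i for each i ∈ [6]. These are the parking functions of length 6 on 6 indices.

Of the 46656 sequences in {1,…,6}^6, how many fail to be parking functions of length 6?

|PF(6,6)| = 1·7^5 = 1 · 16807 = 16807 (Konheim–Weiss)
One tuple (3,4,6,2,6,4) → sorted (2,3,4,4,6,6): b_1=2>1, not a PF.
So 46656 − 16807 = 29849 fail.

29849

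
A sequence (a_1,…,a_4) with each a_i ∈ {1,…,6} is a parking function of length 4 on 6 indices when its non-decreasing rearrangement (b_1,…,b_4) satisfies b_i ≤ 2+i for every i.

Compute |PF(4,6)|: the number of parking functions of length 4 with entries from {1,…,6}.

#PF = (6−4+1)·(6+1)^(4−1) = 3·343 = 1029 (Pollak)
E.g. (2,1,5,2) → sorted (1,2,2,5): b_i ≤ 2+i ∀i, a PF.

1029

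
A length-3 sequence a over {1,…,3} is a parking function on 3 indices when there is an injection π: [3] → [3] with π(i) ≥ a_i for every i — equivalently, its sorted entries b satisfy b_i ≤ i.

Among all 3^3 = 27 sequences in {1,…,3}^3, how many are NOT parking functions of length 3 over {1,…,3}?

Count = (3+1−3)·(3+1)^{3−1} = 1×16 = 16 (Konheim–Weiss)
E.g. (2,3,2) → sorted (2,2,3): b_1=2>1, not a PF.
3^3 − 16 = 27 − 16 = 11

11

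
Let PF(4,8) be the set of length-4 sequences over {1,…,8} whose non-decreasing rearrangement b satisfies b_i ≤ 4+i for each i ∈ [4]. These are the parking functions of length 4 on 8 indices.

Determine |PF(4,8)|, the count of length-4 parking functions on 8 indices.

3645

Count = (8−4+1)·(8+1)^(4−1) = 5×729 = 3645
Check (8,5,4,7) → sorted (4,5,7,8): b_i ≤ 4+i ∀i, a PF.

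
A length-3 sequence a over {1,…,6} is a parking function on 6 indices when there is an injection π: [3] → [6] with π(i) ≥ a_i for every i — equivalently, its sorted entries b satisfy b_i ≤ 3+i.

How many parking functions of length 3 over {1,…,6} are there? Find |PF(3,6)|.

196

|PF| = (6−3+1)·(6+1)^(3−1) = 4×49 = 196 (Konheim–Weiss)
Check (3,2,1) → sorted (1,2,3): b_i ≤ 3+i ∀i, a PF.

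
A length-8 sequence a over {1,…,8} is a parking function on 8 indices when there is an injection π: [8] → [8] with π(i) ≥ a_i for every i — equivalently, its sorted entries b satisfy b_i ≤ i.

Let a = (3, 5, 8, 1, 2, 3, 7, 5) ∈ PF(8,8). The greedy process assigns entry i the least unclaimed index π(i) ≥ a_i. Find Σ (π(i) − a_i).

Σπ = 8·9/2 = 36 (π permutes [8]); Σa = 3+5+8+1+2+3+7+5 = 34; disp = 36−34 = 2.

2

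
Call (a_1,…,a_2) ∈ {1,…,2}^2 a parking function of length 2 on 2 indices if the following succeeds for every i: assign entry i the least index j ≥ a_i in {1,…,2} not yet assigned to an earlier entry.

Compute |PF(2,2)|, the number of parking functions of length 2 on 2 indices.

|PF| = (3−2)·3^(2−1) = 1×3 = 3
One tuple (1,2) → sorted (1,2): b_i ≤ i ∀i, a PF.

3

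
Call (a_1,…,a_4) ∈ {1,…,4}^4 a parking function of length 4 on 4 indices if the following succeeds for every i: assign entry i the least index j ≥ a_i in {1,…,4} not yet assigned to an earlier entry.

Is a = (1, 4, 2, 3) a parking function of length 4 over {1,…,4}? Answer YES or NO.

Order a: b = (1, 2, 3, 4).
  b_1=1 ≤ 1
  b_2=2 ≤ 2
  b_3=3 ≤ 3
  b_4=4 ≤ 4
All bounds hold ⇒ YES

YES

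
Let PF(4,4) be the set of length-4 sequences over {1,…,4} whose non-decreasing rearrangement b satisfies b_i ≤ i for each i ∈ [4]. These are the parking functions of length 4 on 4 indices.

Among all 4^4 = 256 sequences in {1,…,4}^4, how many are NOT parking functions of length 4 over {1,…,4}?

|PF| = (4−4+1)·(4+1)^(4−1) = 1×125 = 125
One tuple (3,1,4,4) → sorted (1,3,4,4): b_2=3>2, not a PF.
So 256 − 125 = 131 fail.

131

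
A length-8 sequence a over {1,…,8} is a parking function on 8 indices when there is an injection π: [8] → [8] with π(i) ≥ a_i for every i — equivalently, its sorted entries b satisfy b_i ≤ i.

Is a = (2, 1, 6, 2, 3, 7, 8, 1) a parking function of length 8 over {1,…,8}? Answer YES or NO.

Sorted: b = (1, 1, 2, 2, 3, 6, 7, 8).
  b_1=1 ≤ 1
  b_2=1 ≤ 2
  b_3=2 ≤ 3
  b_4=2 ≤ 4
  b_5=3 ≤ 5
  b_6=6 ≤ 6
  b_7=7 ≤ 7
  b_8=8 ≤ 8
All bounds hold ⇒ YES

YES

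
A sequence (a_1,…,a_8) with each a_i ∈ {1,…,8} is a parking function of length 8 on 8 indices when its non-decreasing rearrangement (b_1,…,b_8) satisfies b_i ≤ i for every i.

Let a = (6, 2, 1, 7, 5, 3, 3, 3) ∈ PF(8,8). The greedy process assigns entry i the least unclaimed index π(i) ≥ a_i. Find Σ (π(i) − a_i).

6

Σπ(i) = 1+…+8 = 36; Σa = 6+2+1+7+5+3+3+3 = 30; disp = 36−30 = 6.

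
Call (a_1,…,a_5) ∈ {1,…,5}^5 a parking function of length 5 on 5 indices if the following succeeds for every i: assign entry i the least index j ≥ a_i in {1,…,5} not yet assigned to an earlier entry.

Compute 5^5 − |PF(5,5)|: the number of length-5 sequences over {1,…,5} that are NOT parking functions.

Count = 1·6^4 = 1·1296 = 1296
Example (5,5,5,2,5) → sorted (2,5,5,5,5): b_1=2>1, not a PF.
So 3125 − 1296 = 1829 fail.

1829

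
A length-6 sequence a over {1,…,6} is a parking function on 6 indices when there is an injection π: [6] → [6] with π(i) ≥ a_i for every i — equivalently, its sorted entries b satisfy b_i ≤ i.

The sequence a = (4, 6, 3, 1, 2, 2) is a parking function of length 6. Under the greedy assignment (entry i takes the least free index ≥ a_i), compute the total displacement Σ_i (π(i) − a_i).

3

Σπ = 6·7/2 = 21 (π permutes [6]); Σa = 4+6+3+1+2+2 = 18; disp = 21−18 = 3.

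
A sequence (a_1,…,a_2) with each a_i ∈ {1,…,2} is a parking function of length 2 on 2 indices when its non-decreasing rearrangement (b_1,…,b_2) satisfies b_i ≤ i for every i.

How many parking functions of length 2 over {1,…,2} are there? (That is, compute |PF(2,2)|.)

3

|PF(2,2)| = (2+1−2)·(2+1)^{2−1} = 1 · 3 = 3 [KW]
One tuple (2,1) → sorted (1,2): b_i ≤ i ∀i, a PF.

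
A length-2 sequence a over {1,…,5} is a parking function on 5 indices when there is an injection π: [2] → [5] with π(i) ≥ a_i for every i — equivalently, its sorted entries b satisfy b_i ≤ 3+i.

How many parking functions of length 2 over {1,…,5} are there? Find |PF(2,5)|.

|PF| = (5+1−2)·(5+1)^{2−1} = 4×6 = 24 (Pollak)
Example (1,4) → sorted (1,4): b_i ≤ 3+i ∀i, a PF.

24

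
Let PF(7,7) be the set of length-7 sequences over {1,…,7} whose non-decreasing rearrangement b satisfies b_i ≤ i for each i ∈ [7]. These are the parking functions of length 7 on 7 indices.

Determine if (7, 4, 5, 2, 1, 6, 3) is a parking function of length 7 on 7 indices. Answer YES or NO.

YES

Order a: b = (1, 2, 3, 4, 5, 6, 7).
  b_1=1 ≤ 1
  b_2=2 ≤ 2
  b_3=3 ≤ 3
  b_4=4 ≤ 4
  b_5=5 ≤ 5
  b_6=6 ≤ 6
  b_7=7 ≤ 7
All bounds hold ⇒ YES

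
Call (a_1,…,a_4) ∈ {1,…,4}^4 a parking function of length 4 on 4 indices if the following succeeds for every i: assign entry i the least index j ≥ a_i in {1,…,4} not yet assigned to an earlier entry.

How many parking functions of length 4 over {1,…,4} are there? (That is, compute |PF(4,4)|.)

125

#PF = 1·5^3 = 1×125 = 125 (Pollak)
Check (3,3,1,1) → sorted (1,1,3,3): b_i ≤ i ∀i, a PF.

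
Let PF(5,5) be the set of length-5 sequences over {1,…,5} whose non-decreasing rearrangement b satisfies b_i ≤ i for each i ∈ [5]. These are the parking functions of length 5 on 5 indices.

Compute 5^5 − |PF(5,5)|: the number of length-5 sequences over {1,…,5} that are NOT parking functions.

1829

|PF| = 1·6^4 = 1·1296 = 1296 (Konheim–Weiss)
One tuple (3,5,3,3,4) → sorted (3,3,3,4,5): b_1=3>1, not a PF.
So 3125 − 1296 = 1829 fail.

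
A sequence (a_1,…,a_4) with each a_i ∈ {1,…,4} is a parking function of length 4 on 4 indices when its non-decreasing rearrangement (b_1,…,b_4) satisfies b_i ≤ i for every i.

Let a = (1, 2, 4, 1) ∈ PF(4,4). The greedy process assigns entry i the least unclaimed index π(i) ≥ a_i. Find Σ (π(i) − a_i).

2

Σπ = 10 ({1..4} each once); Σa = 1+2+4+1 = 8; disp = 10−8 = 2.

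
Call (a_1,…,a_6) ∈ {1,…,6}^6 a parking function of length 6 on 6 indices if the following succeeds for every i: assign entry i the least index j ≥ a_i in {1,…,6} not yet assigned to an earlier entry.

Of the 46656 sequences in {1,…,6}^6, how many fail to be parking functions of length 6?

Count = (7−6)·7^(6−1) = 1×16807 = 16807 [KW]
Check (4,4,6,5,6,5) → sorted (4,4,5,5,6,6): b_1=4>1, not a PF.
6^6 − 16807 = 46656 − 16807 = 29849

29849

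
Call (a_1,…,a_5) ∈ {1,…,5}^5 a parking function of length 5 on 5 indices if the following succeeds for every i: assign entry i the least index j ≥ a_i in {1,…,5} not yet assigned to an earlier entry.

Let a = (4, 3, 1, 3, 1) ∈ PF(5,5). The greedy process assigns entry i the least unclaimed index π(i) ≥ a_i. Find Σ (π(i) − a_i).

3

Σπ(i) = 1+…+5 = 15; Σa = 4+3+1+3+1 = 12; disp = 15−12 = 3.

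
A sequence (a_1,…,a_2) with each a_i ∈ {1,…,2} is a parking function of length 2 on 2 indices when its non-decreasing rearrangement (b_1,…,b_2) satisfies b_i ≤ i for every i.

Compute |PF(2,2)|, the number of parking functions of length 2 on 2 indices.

|PF| = (3−2)·3^(2−1) = 1×3 = 3
One tuple (1,1) → sorted (1,1): b_i ≤ i ∀i, a PF.

3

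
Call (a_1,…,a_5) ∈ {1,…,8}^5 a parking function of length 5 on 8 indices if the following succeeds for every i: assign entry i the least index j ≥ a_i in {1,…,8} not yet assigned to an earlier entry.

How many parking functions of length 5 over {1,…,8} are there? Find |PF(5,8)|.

26244

|PF(5,8)| = 4·9^4 = 4·6561 = 26244 (Pollak)
Check (2,1,3,1,3) → sorted (1,1,2,3,3): b_i ≤ 3+i ∀i, a PF.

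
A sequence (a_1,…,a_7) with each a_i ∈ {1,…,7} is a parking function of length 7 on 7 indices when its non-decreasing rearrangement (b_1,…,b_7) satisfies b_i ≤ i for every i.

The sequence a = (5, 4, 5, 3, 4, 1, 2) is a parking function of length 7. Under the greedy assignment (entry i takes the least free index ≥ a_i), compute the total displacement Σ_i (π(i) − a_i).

Σπ(i) = 1+…+7 = 28; Σa = 5+4+5+3+4+1+2 = 24; disp = 28−24 = 4.

4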